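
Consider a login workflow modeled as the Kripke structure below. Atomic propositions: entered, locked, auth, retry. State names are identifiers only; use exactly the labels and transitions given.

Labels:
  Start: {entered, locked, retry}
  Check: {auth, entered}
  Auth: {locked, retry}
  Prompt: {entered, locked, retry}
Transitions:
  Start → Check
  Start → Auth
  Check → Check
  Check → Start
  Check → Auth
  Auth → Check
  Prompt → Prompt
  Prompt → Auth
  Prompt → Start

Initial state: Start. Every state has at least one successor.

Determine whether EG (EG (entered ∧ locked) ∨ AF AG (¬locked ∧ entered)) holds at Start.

No

States satisfying EG (entered ∧ locked) ∨ AF AG (¬locked ∧ entered): {Prompt}.
States satisfying EG (EG (entered ∧ locked) ∨ AF AG (¬locked ∧ entered)): {Prompt}.
No suitable path/successor from Start witnesses the formula.
Start ∉ Sat(EG (EG (entered ∧ locked) ∨ AF AG (¬locked ∧ entered))).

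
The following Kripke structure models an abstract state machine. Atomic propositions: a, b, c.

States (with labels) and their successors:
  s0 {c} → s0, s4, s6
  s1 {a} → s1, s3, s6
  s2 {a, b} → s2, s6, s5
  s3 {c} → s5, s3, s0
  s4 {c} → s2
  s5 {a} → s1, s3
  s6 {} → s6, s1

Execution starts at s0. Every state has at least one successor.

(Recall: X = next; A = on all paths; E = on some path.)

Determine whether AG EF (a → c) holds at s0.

Holds

States satisfying EF (a → c): {s0, s1, s2, s3, s4, s5, s6}.
States satisfying AG EF (a → c): {s0, s1, s2, s3, s4, s5, s6}.
Every state reachable from s0 satisfies EF (a → c).
s0 ∈ Sat(AG EF (a → c)).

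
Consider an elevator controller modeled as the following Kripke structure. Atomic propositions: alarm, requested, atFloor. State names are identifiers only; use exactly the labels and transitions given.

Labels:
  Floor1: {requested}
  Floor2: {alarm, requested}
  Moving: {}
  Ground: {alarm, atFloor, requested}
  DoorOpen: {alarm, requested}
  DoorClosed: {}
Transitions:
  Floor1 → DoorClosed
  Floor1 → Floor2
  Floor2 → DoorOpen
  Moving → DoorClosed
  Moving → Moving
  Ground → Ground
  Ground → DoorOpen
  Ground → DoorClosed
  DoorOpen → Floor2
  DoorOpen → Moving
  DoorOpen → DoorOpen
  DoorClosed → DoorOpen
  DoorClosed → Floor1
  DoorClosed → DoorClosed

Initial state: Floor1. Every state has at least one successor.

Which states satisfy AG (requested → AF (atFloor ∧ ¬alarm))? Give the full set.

none

States satisfying requested → AF (atFloor ∧ ¬alarm): {Moving, DoorClosed}.
States satisfying AG (requested → AF (atFloor ∧ ¬alarm)): ∅.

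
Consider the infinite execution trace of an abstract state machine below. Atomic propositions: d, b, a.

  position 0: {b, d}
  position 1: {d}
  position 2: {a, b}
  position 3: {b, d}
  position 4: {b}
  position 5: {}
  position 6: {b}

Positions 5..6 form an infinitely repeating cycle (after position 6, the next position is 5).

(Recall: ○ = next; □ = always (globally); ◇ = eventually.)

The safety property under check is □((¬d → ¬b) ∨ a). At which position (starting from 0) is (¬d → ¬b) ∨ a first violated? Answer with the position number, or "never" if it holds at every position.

4

Check (¬d → ¬b) ∨ a at each position in order: 0 ✓, 1 ✓, 2 ✓, 3 ✓.
At position 4 the labels are {b}, so (¬d → ¬b) ∨ a is false there. This is the first violation.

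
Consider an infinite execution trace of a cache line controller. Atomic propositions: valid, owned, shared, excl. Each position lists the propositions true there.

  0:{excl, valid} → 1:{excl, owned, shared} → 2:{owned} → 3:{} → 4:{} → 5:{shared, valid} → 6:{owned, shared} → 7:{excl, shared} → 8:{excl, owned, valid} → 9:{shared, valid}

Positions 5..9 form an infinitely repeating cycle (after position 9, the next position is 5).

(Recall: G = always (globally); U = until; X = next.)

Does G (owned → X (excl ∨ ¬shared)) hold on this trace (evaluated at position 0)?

owned → X (excl ∨ ¬shared) must hold at every position from 0 onward. It fails at position 8, so G (owned → X (excl ∨ ¬shared)) is false.
Positions where owned holds: 1, 2, 6, 8.
Check X (excl ∨ ¬shared) at each: 1→ok, 2→ok, 6→ok, 8→fails.

Does not hold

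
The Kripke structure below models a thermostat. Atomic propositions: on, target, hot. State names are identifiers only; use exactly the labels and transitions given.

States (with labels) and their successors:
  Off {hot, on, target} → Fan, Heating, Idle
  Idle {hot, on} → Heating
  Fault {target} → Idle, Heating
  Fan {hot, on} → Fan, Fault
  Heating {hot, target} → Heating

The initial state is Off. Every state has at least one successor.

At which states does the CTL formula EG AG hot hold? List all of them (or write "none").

States satisfying AG hot: {Idle, Heating}.
States satisfying EG AG hot: {Idle, Heating}.

{Idle, Heating}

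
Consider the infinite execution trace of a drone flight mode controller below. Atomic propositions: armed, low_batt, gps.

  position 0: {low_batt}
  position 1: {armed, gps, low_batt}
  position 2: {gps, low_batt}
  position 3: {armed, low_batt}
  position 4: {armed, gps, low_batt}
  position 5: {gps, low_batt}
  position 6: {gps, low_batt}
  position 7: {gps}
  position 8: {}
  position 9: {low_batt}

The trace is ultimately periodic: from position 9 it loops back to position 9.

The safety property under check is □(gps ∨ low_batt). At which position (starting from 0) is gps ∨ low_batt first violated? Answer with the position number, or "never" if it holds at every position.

8

Check gps ∨ low_batt at each position in order: 0 ✓, 1 ✓, 2 ✓, 3 ✓, 4 ✓, 5 ✓, 6 ✓, 7 ✓.
At position 8 the labels are {}, so gps ∨ low_batt is false there. This is the first violation.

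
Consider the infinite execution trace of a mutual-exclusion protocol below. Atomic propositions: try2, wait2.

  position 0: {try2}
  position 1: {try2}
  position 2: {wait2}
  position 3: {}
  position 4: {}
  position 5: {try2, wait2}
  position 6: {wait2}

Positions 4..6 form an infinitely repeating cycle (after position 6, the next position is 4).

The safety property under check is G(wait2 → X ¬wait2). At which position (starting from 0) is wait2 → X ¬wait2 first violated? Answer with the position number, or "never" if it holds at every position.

5

Check wait2 → X ¬wait2 at each position in order: 0 ✓, 1 ✓, 2 ✓, 3 ✓, 4 ✓.
At position 5 the labels are {try2, wait2} and the next position 6 has {wait2}, so wait2 → X ¬wait2 is false there. This is the first violation.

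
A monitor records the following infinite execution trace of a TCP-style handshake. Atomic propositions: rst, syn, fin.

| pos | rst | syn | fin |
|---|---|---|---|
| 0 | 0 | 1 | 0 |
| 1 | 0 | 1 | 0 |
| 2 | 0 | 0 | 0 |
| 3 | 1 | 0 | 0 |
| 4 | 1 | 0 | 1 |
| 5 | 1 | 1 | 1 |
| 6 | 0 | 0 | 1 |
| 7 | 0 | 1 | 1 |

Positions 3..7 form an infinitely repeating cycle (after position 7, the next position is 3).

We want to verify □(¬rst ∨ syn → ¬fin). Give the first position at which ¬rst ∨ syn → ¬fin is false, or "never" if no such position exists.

5

Check ¬rst ∨ syn → ¬fin at each position in order: 0 ✓, 1 ✓, 2 ✓, 3 ✓, 4 ✓.
At position 5 the labels are {fin, rst, syn}, so ¬rst ∨ syn → ¬fin is false there. This is the first violation.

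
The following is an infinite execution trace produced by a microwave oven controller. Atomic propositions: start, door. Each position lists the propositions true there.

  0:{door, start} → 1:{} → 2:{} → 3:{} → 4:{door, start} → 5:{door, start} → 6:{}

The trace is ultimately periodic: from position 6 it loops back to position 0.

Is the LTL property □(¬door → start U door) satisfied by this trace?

¬door → start U door must hold at every position from 0 onward. It fails at position 1, so □(¬door → start U door) is false.
Positions where ¬door holds: 1, 2, 3, 6.
Check start U door at each: 1→fails, 2→fails, 3→fails, 6→fails.

Does not hold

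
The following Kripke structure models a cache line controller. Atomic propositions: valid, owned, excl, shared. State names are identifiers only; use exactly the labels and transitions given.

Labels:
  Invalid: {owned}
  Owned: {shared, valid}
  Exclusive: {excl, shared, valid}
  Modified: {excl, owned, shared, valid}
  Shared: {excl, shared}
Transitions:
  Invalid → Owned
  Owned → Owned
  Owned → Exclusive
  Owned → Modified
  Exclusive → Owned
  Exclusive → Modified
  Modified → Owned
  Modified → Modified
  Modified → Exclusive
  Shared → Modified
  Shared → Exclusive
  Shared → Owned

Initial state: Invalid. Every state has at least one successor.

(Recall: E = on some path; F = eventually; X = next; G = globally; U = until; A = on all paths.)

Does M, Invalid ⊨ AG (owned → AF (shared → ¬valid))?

No

States satisfying owned → AF (shared → ¬valid): {Invalid, Owned, Exclusive, Shared}.
States satisfying AG (owned → AF (shared → ¬valid)): ∅.
Modified is reachable from Invalid and violates owned → AF (shared → ¬valid), so AG fails at Invalid.
Invalid ∉ Sat(AG (owned → AF (shared → ¬valid))).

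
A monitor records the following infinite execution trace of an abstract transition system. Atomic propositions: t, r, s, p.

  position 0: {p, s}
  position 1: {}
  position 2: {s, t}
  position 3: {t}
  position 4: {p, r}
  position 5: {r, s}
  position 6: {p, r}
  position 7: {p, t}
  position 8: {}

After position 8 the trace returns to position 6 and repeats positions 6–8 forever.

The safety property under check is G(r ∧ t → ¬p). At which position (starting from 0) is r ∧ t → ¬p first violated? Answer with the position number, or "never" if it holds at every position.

r ∧ t → ¬p holds at every position 0..8, and those are all the positions the trace ever visits, so the invariant G(r ∧ t → ¬p) is never violated.

never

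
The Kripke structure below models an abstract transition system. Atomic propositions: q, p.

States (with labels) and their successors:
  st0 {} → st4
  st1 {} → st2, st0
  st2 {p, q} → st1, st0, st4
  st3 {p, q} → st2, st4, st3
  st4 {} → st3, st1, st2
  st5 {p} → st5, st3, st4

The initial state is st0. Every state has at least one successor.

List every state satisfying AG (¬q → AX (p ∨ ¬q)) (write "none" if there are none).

States satisfying ¬q → AX (p ∨ ¬q): {st0, st1, st2, st3, st4, st5}.
States satisfying AG (¬q → AX (p ∨ ¬q)): {st0, st1, st2, st3, st4, st5}.

{st0, st1, st2, st3, st4, st5}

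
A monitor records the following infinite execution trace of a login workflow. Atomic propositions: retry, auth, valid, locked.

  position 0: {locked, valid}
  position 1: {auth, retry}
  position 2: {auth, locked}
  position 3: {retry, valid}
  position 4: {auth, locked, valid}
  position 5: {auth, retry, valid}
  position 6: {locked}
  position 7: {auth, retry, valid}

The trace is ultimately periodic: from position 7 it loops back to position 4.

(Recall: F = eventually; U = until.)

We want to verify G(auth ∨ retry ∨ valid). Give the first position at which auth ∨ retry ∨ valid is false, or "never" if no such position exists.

Check auth ∨ retry ∨ valid at each position in order: 0 ✓, 1 ✓, 2 ✓, 3 ✓, 4 ✓, 5 ✓.
At position 6 the labels are {locked}, so auth ∨ retry ∨ valid is false there. This is the first violation.

6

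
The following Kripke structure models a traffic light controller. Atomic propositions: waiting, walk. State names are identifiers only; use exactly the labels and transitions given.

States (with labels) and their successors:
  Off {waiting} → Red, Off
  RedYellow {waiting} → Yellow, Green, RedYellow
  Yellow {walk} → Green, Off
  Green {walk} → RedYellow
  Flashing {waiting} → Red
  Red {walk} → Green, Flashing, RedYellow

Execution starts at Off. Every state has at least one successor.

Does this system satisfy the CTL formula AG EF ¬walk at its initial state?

States satisfying EF ¬walk: {Off, RedYellow, Yellow, Green, Flashing, Red}.
States satisfying AG EF ¬walk: {Off, RedYellow, Yellow, Green, Flashing, Red}.
Every state reachable from Off satisfies EF ¬walk.
Off ∈ Sat(AG EF ¬walk).

Holds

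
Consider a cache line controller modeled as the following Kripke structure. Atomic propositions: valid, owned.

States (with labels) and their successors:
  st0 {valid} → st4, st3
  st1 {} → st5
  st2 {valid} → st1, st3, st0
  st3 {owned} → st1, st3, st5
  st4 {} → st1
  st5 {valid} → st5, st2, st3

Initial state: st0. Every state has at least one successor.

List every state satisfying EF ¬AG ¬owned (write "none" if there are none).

States satisfying ¬AG ¬owned: {st0, st1, st2, st3, st4, st5}.
States satisfying EF ¬AG ¬owned: {st0, st1, st2, st3, st4, st5}.

{st0, st1, st2, st3, st4, st5}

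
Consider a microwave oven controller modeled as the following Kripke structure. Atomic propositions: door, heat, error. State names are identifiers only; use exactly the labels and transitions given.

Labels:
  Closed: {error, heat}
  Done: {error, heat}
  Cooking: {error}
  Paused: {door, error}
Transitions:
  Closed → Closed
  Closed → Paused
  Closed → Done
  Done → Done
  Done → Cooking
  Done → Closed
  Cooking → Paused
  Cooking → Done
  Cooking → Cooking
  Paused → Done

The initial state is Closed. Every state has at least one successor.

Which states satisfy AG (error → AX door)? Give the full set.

States satisfying error → AX door: ∅.
States satisfying AG (error → AX door): ∅.

none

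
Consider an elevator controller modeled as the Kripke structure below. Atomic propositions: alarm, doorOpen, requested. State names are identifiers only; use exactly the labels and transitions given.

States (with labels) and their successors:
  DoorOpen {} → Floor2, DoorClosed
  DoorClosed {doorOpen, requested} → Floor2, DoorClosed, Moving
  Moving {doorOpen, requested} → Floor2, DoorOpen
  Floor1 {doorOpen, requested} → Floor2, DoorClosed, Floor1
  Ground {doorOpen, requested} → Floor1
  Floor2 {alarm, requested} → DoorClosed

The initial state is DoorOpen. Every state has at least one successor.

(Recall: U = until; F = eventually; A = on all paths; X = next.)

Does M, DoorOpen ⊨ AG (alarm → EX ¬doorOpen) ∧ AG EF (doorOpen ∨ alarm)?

States satisfying alarm → EX ¬doorOpen: {DoorOpen, DoorClosed, Moving, Floor1, Ground}.
States satisfying AG (alarm → EX ¬doorOpen): ∅.
States satisfying EF (doorOpen ∨ alarm): {DoorOpen, DoorClosed, Moving, Floor1, Ground, Floor2}.
States satisfying AG EF (doorOpen ∨ alarm): {DoorOpen, DoorClosed, Moving, Floor1, Ground, Floor2}.
States satisfying AG (alarm → EX ¬doorOpen) ∧ AG EF (doorOpen ∨ alarm): ∅.
DoorOpen ∉ Sat(AG (alarm → EX ¬doorOpen) ∧ AG EF (doorOpen ∨ alarm)).

No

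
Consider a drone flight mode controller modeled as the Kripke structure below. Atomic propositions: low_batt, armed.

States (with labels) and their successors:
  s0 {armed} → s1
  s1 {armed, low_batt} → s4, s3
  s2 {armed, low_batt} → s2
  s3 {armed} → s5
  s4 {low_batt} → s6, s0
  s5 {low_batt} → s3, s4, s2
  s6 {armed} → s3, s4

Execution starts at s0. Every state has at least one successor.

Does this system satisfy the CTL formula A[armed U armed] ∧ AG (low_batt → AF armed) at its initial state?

States satisfying armed: {s0, s1, s2, s3, s6}.
States satisfying A[armed U armed]: {s0, s1, s2, s3, s6}.
States satisfying low_batt → AF armed: {s0, s1, s2, s3, s4, s5, s6}.
States satisfying AG (low_batt → AF armed): {s0, s1, s2, s3, s4, s5, s6}.
States satisfying A[armed U armed] ∧ AG (low_batt → AF armed): {s0, s1, s2, s3, s6}.
s0 ∈ Sat(A[armed U armed] ∧ AG (low_batt → AF armed)).

Yes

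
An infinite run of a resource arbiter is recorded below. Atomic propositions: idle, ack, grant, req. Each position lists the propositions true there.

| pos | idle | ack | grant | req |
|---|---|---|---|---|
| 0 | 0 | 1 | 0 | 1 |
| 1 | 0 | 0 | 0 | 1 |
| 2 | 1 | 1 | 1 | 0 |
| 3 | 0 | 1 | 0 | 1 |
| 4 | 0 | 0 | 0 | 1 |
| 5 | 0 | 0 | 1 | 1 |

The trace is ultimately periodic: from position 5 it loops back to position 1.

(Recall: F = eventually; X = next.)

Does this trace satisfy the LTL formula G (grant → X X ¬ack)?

grant → X X ¬ack must hold at every position from 0 onward. It fails at position 5, so G (grant → X X ¬ack) is false.
Positions where grant holds: 2, 5.
Check X X ¬ack at each: 2→ok, 5→fails.

No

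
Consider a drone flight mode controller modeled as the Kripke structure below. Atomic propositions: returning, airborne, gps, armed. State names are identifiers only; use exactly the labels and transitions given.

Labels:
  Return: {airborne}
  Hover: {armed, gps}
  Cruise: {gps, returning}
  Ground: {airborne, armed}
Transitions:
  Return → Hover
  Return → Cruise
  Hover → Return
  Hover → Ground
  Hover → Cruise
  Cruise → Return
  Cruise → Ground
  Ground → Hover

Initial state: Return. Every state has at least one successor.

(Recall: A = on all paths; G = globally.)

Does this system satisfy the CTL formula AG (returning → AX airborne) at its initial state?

Yes

States satisfying returning → AX airborne: {Return, Hover, Cruise, Ground}.
States satisfying AG (returning → AX airborne): {Return, Hover, Cruise, Ground}.
Every state reachable from Return satisfies returning → AX airborne.
Return ∈ Sat(AG (returning → AX airborne)).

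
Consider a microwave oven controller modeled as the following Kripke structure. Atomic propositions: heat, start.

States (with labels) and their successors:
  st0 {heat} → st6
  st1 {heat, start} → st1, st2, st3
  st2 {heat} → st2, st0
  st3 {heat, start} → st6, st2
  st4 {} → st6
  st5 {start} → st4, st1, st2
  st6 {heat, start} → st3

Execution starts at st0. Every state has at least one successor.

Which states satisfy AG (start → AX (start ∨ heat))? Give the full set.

States satisfying start → AX (start ∨ heat): {st0, st1, st2, st3, st4, st6}.
States satisfying AG (start → AX (start ∨ heat)): {st0, st1, st2, st3, st4, st6}.

{st0, st1, st2, st3, st4, st6}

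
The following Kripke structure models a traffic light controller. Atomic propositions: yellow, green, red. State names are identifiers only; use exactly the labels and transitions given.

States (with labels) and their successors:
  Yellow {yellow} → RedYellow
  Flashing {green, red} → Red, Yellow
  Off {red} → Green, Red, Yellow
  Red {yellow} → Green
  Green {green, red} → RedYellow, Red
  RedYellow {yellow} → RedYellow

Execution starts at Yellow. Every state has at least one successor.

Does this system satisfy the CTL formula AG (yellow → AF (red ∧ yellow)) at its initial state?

Violated

States satisfying yellow → AF (red ∧ yellow): {Flashing, Off, Green}.
States satisfying AG (yellow → AF (red ∧ yellow)): ∅.
RedYellow is reachable from Yellow and violates yellow → AF (red ∧ yellow), so AG fails at Yellow.
Yellow ∉ Sat(AG (yellow → AF (red ∧ yellow))).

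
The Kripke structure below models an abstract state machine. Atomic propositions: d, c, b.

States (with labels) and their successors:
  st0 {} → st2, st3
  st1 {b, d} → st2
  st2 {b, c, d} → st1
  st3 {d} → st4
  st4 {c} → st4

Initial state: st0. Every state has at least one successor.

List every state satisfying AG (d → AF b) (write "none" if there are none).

States satisfying d → AF b: {st0, st1, st2, st4}.
States satisfying AG (d → AF b): {st1, st2, st4}.

{st1, st2, st4}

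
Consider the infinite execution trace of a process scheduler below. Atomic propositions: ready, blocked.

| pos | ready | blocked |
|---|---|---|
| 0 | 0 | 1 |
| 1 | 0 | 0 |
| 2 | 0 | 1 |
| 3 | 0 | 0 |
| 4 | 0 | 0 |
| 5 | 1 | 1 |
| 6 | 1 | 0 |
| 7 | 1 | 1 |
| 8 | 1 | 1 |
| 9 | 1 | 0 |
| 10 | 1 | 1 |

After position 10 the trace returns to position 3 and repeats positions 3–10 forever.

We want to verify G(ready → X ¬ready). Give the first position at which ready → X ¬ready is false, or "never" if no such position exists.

5

Check ready → X ¬ready at each position in order: 0 ✓, 1 ✓, 2 ✓, 3 ✓, 4 ✓.
At position 5 the labels are {blocked, ready} and the next position 6 has {ready}, so ready → X ¬ready is false there. This is the first violation.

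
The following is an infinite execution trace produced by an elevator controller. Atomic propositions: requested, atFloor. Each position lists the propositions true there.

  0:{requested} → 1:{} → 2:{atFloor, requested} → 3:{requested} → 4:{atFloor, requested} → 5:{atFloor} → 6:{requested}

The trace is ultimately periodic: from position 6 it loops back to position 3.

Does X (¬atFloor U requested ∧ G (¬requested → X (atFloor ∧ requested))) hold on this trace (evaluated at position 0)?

The position after 0 is 1; ¬atFloor U requested ∧ G (¬requested → X (atFloor ∧ requested)) is false there.

Does not hold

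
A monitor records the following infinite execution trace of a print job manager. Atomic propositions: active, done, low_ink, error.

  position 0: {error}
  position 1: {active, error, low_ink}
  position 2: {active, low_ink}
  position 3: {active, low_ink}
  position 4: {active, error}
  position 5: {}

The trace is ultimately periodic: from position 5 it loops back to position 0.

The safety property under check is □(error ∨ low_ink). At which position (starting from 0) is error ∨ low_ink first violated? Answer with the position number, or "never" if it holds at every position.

5

Check error ∨ low_ink at each position in order: 0 ✓, 1 ✓, 2 ✓, 3 ✓, 4 ✓.
At position 5 the labels are {}, so error ∨ low_ink is false there. This is the first violation.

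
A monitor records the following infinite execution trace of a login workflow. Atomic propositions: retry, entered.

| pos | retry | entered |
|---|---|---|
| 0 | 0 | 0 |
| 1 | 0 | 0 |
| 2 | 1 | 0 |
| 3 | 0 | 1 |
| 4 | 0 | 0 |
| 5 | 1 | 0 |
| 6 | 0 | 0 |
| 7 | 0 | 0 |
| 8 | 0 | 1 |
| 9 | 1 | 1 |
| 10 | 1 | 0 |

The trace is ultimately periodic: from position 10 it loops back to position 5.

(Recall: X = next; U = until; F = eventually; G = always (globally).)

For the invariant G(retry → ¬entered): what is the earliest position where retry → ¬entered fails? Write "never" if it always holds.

9

Check retry → ¬entered at each position in order: 0 ✓, 1 ✓, 2 ✓, 3 ✓, 4 ✓, 5 ✓, 6 ✓, 7 ✓, 8 ✓.
At position 9 the labels are {entered, retry}, so retry → ¬entered is false there. This is the first violation.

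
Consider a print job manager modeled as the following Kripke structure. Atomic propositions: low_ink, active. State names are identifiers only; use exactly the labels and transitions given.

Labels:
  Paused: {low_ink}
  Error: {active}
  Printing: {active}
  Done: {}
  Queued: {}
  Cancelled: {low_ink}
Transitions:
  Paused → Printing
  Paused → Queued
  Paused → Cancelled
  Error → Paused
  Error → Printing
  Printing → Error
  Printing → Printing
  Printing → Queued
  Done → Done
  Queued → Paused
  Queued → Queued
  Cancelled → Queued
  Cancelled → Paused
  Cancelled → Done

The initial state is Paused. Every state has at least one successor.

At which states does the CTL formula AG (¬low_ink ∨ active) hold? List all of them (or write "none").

{Done}

States satisfying ¬low_ink ∨ active: {Error, Printing, Done, Queued}.
States satisfying AG (¬low_ink ∨ active): {Done}.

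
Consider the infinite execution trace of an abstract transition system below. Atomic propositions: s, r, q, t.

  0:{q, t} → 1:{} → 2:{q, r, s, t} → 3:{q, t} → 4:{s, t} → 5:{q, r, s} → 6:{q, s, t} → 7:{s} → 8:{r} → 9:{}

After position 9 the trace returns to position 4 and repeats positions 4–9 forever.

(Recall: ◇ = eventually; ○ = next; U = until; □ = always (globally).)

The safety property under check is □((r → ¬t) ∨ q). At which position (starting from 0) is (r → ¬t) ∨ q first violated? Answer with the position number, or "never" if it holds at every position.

never

(r → ¬t) ∨ q holds at every position 0..9, and those are all the positions the trace ever visits, so the invariant □((r → ¬t) ∨ q) is never violated.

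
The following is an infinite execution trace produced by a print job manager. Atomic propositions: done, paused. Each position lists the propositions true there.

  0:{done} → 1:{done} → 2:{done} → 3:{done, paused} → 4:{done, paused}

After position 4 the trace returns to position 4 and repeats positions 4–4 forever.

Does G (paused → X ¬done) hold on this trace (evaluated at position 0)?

paused → X ¬done must hold at every position from 0 onward. It fails at position 3, so G (paused → X ¬done) is false.
Positions where paused holds: 3, 4.
Check X ¬done at each: 3→fails, 4→fails.

Does not hold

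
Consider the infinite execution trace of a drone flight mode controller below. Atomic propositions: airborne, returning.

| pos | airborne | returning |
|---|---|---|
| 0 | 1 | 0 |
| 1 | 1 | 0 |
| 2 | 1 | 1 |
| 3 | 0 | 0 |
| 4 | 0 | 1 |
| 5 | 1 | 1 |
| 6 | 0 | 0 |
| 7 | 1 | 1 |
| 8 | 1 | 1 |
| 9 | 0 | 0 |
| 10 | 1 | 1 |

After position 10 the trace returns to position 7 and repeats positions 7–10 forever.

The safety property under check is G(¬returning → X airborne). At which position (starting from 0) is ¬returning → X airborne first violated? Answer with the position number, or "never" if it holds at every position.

Check ¬returning → X airborne at each position in order: 0 ✓, 1 ✓, 2 ✓.
At position 3 the labels are {} and the next position 4 has {returning}, so ¬returning → X airborne is false there. This is the first violation.

3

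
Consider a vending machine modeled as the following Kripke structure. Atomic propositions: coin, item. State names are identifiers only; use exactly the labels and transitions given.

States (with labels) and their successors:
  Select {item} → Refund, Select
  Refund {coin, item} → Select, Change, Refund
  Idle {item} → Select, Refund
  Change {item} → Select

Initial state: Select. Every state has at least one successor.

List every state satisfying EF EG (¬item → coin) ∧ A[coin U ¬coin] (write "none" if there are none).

{Select, Idle, Change}

States satisfying EG (¬item → coin): {Select, Refund, Idle, Change}.
States satisfying EF EG (¬item → coin): {Select, Refund, Idle, Change}.
States satisfying coin: {Refund}.
States satisfying ¬coin: {Select, Idle, Change}.
States satisfying A[coin U ¬coin]: {Select, Idle, Change}.
States satisfying EF EG (¬item → coin) ∧ A[coin U ¬coin]: {Select, Idle, Change}.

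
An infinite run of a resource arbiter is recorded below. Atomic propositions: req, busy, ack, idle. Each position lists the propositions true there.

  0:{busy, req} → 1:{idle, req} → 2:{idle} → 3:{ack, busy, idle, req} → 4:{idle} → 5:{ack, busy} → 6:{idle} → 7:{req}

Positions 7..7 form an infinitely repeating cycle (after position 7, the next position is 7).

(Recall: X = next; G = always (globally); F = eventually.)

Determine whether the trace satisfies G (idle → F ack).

idle → F ack must hold at every position from 0 onward. It fails at position 6, so G (idle → F ack) is false.
Positions where idle holds: 1, 2, 3, 4, 6.
Check F ack at each: 1→ok, 2→ok, 3→ok, 4→ok, 6→fails.

Violated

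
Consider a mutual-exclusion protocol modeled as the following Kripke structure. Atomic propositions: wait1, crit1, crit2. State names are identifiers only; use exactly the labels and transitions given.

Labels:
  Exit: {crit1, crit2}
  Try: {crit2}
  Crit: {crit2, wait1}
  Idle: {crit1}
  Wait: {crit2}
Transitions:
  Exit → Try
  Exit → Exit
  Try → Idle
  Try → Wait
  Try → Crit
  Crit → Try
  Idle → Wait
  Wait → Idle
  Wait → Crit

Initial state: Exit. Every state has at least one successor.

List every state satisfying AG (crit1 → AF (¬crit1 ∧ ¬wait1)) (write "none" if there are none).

{Try, Crit, Idle, Wait}

States satisfying crit1 → AF (¬crit1 ∧ ¬wait1): {Try, Crit, Idle, Wait}.
States satisfying AG (crit1 → AF (¬crit1 ∧ ¬wait1)): {Try, Crit, Idle, Wait}.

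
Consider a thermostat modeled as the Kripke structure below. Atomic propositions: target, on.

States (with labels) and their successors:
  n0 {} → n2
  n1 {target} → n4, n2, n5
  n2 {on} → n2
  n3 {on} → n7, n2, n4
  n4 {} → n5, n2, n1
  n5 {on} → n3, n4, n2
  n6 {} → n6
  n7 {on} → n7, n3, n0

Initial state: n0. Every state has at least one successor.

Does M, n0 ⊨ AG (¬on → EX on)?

States satisfying ¬on → EX on: {n0, n1, n2, n3, n4, n5, n7}.
States satisfying AG (¬on → EX on): {n0, n1, n2, n3, n4, n5, n7}.
Every state reachable from n0 satisfies ¬on → EX on.
n0 ∈ Sat(AG (¬on → EX on)).

Satisfied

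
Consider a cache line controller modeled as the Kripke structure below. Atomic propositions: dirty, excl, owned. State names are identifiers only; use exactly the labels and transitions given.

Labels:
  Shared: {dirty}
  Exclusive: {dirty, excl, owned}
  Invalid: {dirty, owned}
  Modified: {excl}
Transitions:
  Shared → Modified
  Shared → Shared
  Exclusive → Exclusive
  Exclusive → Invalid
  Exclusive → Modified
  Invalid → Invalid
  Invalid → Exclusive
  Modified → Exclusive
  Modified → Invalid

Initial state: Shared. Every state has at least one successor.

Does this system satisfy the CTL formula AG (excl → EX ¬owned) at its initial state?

Does not hold

States satisfying excl → EX ¬owned: {Shared, Exclusive, Invalid}.
States satisfying AG (excl → EX ¬owned): ∅.
Modified is reachable from Shared and violates excl → EX ¬owned, so AG fails at Shared.
Shared ∉ Sat(AG (excl → EX ¬owned)).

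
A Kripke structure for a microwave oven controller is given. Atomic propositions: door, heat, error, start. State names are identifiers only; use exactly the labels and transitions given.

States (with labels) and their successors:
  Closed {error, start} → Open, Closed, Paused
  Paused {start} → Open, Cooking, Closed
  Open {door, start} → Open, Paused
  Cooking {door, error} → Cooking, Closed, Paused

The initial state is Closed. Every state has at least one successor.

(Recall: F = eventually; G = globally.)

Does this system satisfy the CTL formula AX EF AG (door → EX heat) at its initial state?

Violated

States satisfying EF AG (door → EX heat): ∅.
States satisfying AX EF AG (door → EX heat): ∅.
Closed ∉ Sat(AX EF AG (door → EX heat)).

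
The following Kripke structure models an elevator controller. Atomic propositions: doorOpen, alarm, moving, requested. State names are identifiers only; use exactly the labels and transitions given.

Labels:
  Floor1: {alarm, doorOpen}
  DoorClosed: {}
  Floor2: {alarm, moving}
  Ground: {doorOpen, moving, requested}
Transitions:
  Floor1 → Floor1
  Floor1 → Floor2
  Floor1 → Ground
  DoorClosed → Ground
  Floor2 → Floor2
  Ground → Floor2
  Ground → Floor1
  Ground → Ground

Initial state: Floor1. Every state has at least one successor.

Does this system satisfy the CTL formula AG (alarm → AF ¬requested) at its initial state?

States satisfying alarm → AF ¬requested: {Floor1, DoorClosed, Floor2, Ground}.
States satisfying AG (alarm → AF ¬requested): {Floor1, DoorClosed, Floor2, Ground}.
Every state reachable from Floor1 satisfies alarm → AF ¬requested.
Floor1 ∈ Sat(AG (alarm → AF ¬requested)).

Yes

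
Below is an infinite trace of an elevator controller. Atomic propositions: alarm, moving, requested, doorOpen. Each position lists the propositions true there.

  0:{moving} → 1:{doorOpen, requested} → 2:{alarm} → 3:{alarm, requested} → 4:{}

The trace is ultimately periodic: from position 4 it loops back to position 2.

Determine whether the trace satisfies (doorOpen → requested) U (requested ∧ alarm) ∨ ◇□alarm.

Walking from position 0: requested ∧ alarm first holds at position 3, and doorOpen → requested holds at every earlier position along the way, so (doorOpen → requested) U (requested ∧ alarm) holds.
□alarm is false at every position 0..4, so it never becomes true and ◇□alarm fails.
At position 0: (doorOpen → requested) U (requested ∧ alarm) is true; ◇□alarm is false; so (doorOpen → requested) U (requested ∧ alarm) ∨ ◇□alarm is true.

Holds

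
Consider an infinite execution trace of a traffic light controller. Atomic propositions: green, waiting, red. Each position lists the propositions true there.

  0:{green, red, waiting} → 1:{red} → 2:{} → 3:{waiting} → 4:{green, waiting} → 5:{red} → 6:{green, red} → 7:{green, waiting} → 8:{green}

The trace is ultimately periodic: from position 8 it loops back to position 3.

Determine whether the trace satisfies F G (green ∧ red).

No

G (green ∧ red) is false at every position 0..8, so it never becomes true and F G (green ∧ red) fails.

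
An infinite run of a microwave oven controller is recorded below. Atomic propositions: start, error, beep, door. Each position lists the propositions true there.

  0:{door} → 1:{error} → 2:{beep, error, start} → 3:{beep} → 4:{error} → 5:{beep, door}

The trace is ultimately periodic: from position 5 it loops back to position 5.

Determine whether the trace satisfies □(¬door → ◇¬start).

Holds

¬door → ◇¬start holds at every position 0..5, and those are all positions ever visited, so □(¬door → ◇¬start) holds.
Positions where ¬door holds: 1, 2, 3, 4.
Check ◇¬start at each: 1→ok, 2→ok, 3→ok, 4→ok.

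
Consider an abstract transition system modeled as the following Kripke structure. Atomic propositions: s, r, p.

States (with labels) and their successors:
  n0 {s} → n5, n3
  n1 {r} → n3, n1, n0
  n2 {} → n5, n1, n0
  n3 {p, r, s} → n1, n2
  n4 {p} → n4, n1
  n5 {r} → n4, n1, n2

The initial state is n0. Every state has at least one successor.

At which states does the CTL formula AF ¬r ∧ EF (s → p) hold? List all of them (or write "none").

States satisfying ¬r: {n0, n2, n4}.
States satisfying AF ¬r: {n0, n2, n4}.
States satisfying s → p: {n1, n2, n3, n4, n5}.
States satisfying EF (s → p): {n0, n1, n2, n3, n4, n5}.
States satisfying AF ¬r ∧ EF (s → p): {n0, n2, n4}.

{n0, n2, n4}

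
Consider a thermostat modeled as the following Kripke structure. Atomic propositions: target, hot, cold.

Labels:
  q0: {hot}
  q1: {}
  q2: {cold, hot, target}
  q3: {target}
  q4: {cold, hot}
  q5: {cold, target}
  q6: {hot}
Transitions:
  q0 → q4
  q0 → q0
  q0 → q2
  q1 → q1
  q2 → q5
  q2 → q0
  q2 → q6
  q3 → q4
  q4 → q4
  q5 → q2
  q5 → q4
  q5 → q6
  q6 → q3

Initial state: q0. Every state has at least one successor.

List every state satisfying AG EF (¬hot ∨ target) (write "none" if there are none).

{q1}

States satisfying EF (¬hot ∨ target): {q0, q1, q2, q3, q5, q6}.
States satisfying AG EF (¬hot ∨ target): {q1}.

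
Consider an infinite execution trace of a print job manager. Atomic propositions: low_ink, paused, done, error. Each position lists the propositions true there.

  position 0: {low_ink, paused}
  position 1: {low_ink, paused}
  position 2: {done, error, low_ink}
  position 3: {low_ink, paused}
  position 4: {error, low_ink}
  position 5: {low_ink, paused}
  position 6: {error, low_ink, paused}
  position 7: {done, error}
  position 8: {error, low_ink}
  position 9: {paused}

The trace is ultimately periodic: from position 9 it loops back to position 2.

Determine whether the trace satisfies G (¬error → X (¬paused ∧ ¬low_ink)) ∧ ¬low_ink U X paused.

¬error → X (¬paused ∧ ¬low_ink) must hold at every position from 0 onward. It fails at position 0, so G (¬error → X (¬paused ∧ ¬low_ink)) is false.
Positions where ¬error holds: 0, 1, 3, 5, 9.
Check X (¬paused ∧ ¬low_ink) at each: 0→fails, 1→fails, 3→fails, 5→fails, 9→fails.
Walking from position 0: X paused first holds at position 0, and ¬low_ink holds at every earlier position along the way, so ¬low_ink U X paused holds.
At position 0: G (¬error → X (¬paused ∧ ¬low_ink)) is false; ¬low_ink U X paused is true; so G (¬error → X (¬paused ∧ ¬low_ink)) ∧ ¬low_ink U X paused is false.

No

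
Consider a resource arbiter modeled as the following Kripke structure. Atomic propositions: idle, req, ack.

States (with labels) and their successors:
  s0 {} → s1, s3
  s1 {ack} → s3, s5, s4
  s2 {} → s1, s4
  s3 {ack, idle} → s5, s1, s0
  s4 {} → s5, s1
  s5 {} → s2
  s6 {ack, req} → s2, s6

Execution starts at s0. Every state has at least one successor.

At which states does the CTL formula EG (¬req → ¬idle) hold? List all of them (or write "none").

States satisfying ¬req → ¬idle: {s0, s1, s2, s4, s5, s6}.
States satisfying EG (¬req → ¬idle): {s0, s1, s2, s4, s5, s6}.

{s0, s1, s2, s4, s5, s6}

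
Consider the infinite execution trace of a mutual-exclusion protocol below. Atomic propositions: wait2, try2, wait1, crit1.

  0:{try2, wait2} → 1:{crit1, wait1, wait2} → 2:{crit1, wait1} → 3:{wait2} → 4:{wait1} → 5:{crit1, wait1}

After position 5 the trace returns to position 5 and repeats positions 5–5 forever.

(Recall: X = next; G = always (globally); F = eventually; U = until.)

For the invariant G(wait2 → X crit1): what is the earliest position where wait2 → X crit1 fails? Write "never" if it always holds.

Check wait2 → X crit1 at each position in order: 0 ✓, 1 ✓, 2 ✓.
At position 3 the labels are {wait2} and the next position 4 has {wait1}, so wait2 → X crit1 is false there. This is the first violation.

3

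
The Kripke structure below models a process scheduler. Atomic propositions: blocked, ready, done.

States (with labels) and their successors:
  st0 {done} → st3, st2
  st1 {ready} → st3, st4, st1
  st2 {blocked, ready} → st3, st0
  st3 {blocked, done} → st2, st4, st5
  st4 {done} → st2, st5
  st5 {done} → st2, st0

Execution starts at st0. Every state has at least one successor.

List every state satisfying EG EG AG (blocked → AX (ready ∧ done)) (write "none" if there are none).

States satisfying EG AG (blocked → AX (ready ∧ done)): ∅.
States satisfying EG EG AG (blocked → AX (ready ∧ done)): ∅.

none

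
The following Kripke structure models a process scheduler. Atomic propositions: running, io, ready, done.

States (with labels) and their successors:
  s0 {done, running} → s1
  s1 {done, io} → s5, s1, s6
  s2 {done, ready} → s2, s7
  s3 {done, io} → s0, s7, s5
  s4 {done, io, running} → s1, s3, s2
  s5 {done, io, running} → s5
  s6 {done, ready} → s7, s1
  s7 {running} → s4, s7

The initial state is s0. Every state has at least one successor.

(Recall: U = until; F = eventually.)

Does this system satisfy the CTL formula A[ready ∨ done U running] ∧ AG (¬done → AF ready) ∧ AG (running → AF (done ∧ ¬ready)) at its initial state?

Does not hold

States satisfying ready ∨ done: {s0, s1, s2, s3, s4, s5, s6}.
States satisfying running: {s0, s4, s5, s7}.
States satisfying A[ready ∨ done U running]: {s0, s3, s4, s5, s7}.
States satisfying ¬done → AF ready: {s0, s1, s2, s3, s4, s5, s6}.
States satisfying AG (¬done → AF ready): {s5}.
States satisfying A[ready ∨ done U running] ∧ AG (¬done → AF ready): {s5}.
States satisfying running → AF (done ∧ ¬ready): {s0, s1, s2, s3, s4, s5, s6}.
States satisfying AG (running → AF (done ∧ ¬ready)): {s5}.
States satisfying A[ready ∨ done U running] ∧ AG (¬done → AF ready) ∧ AG (running → AF (done ∧ ¬ready)): {s5}.
s0 ∉ Sat(A[ready ∨ done U running] ∧ AG (¬done → AF ready) ∧ AG (running → AF (done ∧ ¬ready))).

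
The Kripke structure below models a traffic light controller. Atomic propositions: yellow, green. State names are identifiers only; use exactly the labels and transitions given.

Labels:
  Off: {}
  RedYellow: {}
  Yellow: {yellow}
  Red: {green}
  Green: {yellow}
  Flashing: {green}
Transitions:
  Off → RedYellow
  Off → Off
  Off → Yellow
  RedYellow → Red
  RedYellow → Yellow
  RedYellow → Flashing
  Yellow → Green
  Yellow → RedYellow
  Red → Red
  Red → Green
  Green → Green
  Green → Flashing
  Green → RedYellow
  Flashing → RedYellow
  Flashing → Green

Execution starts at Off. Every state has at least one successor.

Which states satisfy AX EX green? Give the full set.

States satisfying EX green: {RedYellow, Red, Green}.
States satisfying AX EX green: {Yellow, Red, Flashing}.

{Yellow, Red, Flashing}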